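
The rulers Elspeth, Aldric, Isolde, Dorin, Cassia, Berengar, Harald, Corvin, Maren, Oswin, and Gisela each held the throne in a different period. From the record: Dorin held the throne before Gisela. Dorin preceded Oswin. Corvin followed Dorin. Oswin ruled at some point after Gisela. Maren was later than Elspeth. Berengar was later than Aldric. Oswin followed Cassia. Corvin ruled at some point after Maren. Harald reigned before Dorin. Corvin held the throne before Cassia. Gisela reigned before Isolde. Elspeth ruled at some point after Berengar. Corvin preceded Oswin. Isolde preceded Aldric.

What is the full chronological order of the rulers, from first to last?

The constraints fix every adjacent pair, so only one ordering works:
Harald → Dorin → Gisela → Isolde → Aldric → Berengar → Elspeth → Maren → Corvin → Cassia → Oswin.

Harald, Dorin, Gisela, Isolde, Aldric, Berengar, Elspeth, Maren, Corvin, Cassia, Oswin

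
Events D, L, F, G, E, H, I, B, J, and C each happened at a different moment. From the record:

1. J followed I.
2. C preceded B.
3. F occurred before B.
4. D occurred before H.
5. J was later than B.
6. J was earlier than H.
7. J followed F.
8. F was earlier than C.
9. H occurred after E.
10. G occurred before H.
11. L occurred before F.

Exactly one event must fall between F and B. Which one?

Tracing the constraints gives F → C → B, so C sits after F and before B.
No other event is forced both after F and before B.

C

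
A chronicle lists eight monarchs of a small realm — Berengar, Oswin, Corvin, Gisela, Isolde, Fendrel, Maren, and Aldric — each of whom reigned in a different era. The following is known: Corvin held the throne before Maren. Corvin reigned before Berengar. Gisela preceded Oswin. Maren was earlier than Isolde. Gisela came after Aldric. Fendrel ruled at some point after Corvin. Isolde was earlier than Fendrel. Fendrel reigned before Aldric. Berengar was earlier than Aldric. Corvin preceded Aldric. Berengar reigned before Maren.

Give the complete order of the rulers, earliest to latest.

The constraints fix every adjacent pair, so only one ordering works:
Corvin → Berengar → Maren → Isolde → Fendrel → Aldric → Gisela → Oswin.

Corvin, Berengar, Maren, Isolde, Fendrel, Aldric, Gisela, Oswin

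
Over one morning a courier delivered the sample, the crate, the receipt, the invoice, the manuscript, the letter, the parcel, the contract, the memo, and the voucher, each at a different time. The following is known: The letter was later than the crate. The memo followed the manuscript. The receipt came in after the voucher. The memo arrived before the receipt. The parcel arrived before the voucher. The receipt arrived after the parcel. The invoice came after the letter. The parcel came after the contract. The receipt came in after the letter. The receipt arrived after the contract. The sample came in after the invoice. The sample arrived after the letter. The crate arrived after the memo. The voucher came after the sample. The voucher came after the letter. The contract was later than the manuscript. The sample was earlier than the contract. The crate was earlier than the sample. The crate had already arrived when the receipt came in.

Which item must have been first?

the manuscript

The manuscript has a chain of constraints placing it before every other item, so the manuscript must be first.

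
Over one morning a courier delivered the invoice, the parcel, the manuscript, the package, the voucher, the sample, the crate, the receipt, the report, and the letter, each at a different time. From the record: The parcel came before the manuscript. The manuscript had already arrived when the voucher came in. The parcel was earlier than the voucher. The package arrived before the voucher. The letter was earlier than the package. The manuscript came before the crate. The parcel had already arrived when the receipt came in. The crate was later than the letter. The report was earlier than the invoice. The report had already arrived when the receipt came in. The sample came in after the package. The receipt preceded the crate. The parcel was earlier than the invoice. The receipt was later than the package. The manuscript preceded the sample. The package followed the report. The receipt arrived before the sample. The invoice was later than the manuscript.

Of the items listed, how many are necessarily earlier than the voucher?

Directly stated before the voucher: the manuscript, the package, and the parcel.
The letter reaches the voucher via the letter → the package → the voucher.
The report reaches the voucher via the report → the package → the voucher.
No chain forces the receipt (or any of the others) ahead of the voucher.
That's the letter, the manuscript, the package, the parcel, and the report — 5 in all.

5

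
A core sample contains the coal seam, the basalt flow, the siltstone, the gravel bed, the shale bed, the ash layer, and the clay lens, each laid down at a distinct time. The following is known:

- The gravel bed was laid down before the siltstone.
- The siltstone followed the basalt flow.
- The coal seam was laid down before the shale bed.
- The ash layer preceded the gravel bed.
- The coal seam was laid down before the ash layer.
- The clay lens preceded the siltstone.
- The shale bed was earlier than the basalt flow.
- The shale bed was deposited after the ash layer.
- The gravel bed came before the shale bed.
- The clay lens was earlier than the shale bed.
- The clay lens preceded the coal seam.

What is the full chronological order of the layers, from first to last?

The constraints fix every adjacent pair, so only one ordering works:
the clay lens → the coal seam → the ash layer → the gravel bed → the shale bed → the basalt flow → the siltstone.

the clay lens, the coal seam, the ash layer, the gravel bed, the shale bed, the basalt flow, the siltstone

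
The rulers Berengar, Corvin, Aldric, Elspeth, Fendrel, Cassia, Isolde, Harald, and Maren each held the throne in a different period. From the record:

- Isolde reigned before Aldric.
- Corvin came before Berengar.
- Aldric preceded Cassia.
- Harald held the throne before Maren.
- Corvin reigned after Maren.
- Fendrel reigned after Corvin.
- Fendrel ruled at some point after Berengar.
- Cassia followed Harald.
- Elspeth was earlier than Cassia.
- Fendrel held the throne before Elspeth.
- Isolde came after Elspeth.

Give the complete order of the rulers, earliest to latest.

Harald, Maren, Corvin, Berengar, Fendrel, Elspeth, Isolde, Aldric, Cassia

The constraints fix every adjacent pair, so only one ordering works:
Harald → Maren → Corvin → Berengar → Fendrel → Elspeth → Isolde → Aldric → Cassia.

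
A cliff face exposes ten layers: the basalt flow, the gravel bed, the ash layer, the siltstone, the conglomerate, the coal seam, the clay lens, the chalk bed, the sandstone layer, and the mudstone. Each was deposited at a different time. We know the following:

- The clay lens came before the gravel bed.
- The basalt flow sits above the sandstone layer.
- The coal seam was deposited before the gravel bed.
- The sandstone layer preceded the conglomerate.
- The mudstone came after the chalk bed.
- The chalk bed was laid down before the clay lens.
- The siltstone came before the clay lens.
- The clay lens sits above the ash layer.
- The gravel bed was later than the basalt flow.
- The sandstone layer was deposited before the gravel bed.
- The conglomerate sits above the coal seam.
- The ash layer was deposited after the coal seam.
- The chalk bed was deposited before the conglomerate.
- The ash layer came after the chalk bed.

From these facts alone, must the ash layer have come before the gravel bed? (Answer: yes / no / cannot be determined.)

yes

Chain the constraints: the ash layer → the clay lens → the gravel bed. Each link is directly stated, so the ash layer comes before the gravel bed.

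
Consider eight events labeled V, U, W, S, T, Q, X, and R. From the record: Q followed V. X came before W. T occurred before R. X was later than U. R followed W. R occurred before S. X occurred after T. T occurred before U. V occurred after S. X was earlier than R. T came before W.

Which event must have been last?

Q

Every other event has a chain of constraints placing it before Q, so Q is last.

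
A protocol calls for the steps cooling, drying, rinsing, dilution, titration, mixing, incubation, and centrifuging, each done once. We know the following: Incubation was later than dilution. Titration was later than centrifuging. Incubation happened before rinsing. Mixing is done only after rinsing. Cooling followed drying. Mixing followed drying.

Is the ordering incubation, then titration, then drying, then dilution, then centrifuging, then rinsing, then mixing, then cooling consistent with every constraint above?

no

The constraints require dilution before incubation, but in the proposed sequence incubation appears ahead of dilution. That one violation is enough.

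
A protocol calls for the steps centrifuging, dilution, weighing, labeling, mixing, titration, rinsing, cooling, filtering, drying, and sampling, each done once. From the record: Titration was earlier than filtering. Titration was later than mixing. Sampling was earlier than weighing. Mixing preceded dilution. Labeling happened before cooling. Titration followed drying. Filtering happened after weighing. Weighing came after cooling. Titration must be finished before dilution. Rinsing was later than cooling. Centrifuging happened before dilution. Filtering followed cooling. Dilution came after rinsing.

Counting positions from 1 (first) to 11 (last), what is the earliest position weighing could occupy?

4

Cooling, labeling, and sampling must all come before weighing — 3 forced predecessors.
Nothing else is forced ahead of weighing, so its earliest slot is position 3 + 1 = 4.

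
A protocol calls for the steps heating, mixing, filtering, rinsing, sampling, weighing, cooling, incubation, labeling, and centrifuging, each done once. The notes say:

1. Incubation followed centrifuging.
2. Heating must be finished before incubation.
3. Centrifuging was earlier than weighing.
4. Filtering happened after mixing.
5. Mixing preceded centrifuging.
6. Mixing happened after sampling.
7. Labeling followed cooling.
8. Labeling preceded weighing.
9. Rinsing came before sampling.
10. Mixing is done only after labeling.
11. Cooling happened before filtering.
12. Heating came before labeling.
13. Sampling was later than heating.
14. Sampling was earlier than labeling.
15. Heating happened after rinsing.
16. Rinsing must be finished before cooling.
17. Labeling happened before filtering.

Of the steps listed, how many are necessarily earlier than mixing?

Directly stated before mixing: labeling and sampling.
Cooling reaches mixing via cooling → labeling → mixing.
Heating reaches mixing via heating → sampling → mixing.
Rinsing reaches mixing via rinsing → sampling → mixing.
That's cooling, heating, labeling, rinsing, and sampling — 5 in all.

5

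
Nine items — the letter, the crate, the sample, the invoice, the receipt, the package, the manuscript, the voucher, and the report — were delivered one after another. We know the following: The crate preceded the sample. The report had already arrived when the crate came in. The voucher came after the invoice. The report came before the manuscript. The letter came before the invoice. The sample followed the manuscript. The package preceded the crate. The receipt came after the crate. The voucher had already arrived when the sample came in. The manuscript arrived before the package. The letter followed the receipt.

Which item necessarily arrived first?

the report

The report has a chain of constraints placing it before every other item, so the report must be first.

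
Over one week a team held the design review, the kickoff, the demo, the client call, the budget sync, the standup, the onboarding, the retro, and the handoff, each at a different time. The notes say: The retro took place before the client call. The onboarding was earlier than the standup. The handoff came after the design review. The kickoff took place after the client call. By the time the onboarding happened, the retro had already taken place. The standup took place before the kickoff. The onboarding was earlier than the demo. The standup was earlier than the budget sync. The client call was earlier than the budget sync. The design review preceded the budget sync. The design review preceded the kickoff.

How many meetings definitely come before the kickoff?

Directly stated before the kickoff: the client call, the design review, and the standup.
The onboarding reaches the kickoff via the onboarding → the standup → the kickoff.
The retro reaches the kickoff via the retro → the client call → the kickoff.
That's the client call, the design review, the onboarding, the retro, and the standup — 5 in all.

5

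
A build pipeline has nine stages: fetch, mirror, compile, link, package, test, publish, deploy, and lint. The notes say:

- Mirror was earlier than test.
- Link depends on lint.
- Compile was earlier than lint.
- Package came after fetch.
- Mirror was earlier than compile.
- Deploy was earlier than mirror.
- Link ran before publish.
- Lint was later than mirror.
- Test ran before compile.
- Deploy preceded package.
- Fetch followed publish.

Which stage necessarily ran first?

Deploy has a chain of constraints placing it before every other stage, so deploy must be first.

deploy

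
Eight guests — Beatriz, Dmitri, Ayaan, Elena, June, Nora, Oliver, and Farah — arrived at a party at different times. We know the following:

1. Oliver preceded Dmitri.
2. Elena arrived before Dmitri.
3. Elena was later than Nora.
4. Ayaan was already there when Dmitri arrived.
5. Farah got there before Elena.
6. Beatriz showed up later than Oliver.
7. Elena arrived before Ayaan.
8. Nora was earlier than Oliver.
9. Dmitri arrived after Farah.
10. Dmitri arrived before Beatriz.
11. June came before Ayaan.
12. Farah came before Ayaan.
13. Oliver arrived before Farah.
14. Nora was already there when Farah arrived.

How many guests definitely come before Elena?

3

Directly stated before Elena: Farah and Nora.
Oliver reaches Elena via Oliver → Farah → Elena.
No chain forces Ayaan (or any of the others) ahead of Elena.
That's Farah, Nora, and Oliver — 3 in all.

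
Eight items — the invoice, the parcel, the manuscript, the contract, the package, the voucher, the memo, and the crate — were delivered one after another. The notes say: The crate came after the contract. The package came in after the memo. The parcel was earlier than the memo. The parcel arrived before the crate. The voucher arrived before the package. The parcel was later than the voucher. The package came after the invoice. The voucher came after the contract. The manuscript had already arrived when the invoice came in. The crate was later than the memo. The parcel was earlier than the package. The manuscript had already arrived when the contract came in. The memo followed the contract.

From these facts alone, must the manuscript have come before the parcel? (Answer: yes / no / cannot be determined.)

yes

Chain the constraints: the manuscript → the contract → the voucher → the parcel. Each link is directly stated, so the manuscript comes before the parcel.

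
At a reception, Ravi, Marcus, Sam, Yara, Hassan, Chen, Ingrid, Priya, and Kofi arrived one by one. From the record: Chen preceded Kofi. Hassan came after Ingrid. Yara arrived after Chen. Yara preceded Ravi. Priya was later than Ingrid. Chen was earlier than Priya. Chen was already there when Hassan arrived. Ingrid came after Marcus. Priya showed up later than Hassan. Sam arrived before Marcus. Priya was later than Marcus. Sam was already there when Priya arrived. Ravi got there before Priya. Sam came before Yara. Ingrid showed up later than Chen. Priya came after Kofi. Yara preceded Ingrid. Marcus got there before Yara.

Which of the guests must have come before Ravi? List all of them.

Chen, Marcus, Sam, Yara

Directly stated before Ravi: Yara.
Chen reaches Ravi via Chen → Yara → Ravi.
Marcus reaches Ravi via Marcus → Yara → Ravi.
Sam reaches Ravi via Sam → Yara → Ravi.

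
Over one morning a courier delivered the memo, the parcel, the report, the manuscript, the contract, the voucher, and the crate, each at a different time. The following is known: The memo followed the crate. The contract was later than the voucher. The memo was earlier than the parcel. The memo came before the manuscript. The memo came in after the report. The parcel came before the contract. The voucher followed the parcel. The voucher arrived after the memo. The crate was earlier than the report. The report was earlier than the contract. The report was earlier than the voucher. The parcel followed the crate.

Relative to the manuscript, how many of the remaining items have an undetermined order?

3

Forced before the manuscript: the crate, the memo, and the report.
That leaves the contract, the parcel, and the voucher with no forced order relative to the manuscript — 3.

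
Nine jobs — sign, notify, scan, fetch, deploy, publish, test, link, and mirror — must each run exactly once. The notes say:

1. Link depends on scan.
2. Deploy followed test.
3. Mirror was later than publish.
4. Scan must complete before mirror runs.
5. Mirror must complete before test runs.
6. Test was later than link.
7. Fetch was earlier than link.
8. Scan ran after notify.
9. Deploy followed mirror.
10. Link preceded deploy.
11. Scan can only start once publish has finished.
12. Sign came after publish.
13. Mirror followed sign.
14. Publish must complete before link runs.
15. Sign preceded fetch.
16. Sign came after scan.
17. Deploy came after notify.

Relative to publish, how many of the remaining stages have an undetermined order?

1

Forced after publish: deploy, fetch, link, mirror, scan, sign, and test.
That leaves notify with no forced order relative to publish — 1.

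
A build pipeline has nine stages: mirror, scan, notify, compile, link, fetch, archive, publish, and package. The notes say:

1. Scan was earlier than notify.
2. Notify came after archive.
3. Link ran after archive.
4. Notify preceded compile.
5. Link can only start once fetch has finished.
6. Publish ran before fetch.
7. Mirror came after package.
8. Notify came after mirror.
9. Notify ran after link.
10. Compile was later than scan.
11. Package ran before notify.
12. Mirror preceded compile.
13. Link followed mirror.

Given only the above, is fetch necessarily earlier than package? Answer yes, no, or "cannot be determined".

No chain of stated constraints runs from fetch to package, and none runs from package to fetch either.
So the relative order of fetch and package is not fixed by the given facts.

cannot be determined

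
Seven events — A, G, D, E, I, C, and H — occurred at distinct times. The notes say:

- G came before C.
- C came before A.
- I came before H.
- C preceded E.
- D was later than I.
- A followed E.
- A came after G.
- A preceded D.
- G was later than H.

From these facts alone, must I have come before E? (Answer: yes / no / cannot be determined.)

yes

Chain the constraints: I → H → G → C → E. Each link is directly stated, so I comes before E.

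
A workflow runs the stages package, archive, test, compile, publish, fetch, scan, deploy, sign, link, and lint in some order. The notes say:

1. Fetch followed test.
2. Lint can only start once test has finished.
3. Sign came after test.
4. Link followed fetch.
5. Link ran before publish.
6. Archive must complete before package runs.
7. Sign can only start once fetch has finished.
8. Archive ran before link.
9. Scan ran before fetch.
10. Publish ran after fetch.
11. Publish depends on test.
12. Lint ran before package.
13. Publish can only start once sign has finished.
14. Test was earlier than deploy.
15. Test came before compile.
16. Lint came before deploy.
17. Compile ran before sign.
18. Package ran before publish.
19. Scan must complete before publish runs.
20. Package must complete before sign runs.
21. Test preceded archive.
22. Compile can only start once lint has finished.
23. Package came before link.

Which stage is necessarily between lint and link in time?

package

Tracing the constraints gives lint → package → link, so package sits after lint and before link.
No other stage is forced both after lint and before link.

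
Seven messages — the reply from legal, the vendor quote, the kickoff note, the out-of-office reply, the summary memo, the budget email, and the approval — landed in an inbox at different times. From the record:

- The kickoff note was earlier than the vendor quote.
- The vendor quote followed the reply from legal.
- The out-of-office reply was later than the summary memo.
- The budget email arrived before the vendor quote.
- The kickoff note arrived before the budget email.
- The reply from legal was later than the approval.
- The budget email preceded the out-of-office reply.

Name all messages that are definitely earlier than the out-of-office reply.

Directly stated before the out-of-office reply: the budget email and the summary memo.
The kickoff note reaches the out-of-office reply via the kickoff note → the budget email → the out-of-office reply.
No chain forces the vendor quote (or any of the others) ahead of the out-of-office reply.

the budget email, the kickoff note, the summary memo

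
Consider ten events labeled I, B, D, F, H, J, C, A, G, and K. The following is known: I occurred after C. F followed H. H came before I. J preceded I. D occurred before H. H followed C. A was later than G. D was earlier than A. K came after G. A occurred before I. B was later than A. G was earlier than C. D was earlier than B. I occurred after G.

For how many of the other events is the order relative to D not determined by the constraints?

4

Forced after D: A, B, F, H, and I.
That leaves C, G, J, and K with no forced order relative to D — 4.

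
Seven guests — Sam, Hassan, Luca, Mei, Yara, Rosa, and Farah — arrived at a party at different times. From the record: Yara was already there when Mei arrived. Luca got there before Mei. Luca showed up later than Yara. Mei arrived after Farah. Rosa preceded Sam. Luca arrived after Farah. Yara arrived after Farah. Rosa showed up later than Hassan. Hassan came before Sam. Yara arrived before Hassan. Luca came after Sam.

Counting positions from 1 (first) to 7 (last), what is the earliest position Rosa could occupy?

4

Farah, Hassan, and Yara must all come before Rosa — 3 forced predecessors.
Nothing else is forced ahead of Rosa, so their earliest slot is position 3 + 1 = 4.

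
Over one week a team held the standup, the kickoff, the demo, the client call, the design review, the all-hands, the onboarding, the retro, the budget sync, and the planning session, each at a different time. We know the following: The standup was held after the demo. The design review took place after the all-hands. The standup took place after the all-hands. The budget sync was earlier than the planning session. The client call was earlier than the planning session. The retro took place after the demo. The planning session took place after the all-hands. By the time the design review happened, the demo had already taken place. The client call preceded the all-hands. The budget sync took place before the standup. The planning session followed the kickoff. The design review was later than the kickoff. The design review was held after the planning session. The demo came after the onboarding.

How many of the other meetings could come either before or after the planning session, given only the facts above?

4

Forced before the planning session: the all-hands, the budget sync, the client call, and the kickoff; forced after the planning session: the design review.
That leaves the demo, the onboarding, the retro, and the standup with no forced order relative to the planning session — 4.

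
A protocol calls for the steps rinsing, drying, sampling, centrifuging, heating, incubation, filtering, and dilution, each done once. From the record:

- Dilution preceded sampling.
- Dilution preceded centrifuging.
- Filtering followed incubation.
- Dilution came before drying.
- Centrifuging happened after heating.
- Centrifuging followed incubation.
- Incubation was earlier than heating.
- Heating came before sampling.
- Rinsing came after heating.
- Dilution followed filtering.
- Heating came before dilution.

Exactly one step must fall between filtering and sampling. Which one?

dilution

Tracing the constraints gives filtering → dilution → sampling, so dilution sits after filtering and before sampling.
No other step is forced both after filtering and before sampling.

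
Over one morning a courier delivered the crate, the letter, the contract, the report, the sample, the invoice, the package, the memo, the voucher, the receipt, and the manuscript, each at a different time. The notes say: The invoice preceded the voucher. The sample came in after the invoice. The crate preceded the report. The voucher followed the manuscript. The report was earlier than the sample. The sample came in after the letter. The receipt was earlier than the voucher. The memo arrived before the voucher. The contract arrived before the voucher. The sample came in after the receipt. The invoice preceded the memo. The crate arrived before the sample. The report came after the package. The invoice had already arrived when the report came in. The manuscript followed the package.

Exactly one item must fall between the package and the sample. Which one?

the report

Tracing the constraints gives the package → the report → the sample, so the report sits after the package and before the sample.
No other item is forced both after the package and before the sample.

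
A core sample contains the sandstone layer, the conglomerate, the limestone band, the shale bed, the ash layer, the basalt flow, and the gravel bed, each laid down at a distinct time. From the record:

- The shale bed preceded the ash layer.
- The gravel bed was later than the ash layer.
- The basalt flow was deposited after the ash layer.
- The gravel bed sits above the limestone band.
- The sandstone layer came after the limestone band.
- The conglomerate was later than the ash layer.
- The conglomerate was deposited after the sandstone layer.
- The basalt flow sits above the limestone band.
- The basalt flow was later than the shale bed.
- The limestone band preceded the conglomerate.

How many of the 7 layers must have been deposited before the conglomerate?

Directly stated before the conglomerate: the ash layer, the limestone band, and the sandstone layer.
The shale bed reaches the conglomerate via the shale bed → the ash layer → the conglomerate.
That's the ash layer, the limestone band, the sandstone layer, and the shale bed — 4 in all.

4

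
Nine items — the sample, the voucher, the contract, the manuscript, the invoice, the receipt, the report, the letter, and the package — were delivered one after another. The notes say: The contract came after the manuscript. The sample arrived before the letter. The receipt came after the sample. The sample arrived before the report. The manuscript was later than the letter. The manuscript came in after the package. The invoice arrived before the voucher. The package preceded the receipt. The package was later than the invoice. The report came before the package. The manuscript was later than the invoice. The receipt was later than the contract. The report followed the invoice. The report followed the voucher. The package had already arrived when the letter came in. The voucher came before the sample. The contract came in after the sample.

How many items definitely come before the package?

Directly stated before the package: the invoice and the report.
The sample reaches the package via the sample → the report → the package.
The voucher reaches the package via the voucher → the report → the package.
No chain forces the letter (or any of the others) ahead of the package.
That's the invoice, the report, the sample, and the voucher — 4 in all.

4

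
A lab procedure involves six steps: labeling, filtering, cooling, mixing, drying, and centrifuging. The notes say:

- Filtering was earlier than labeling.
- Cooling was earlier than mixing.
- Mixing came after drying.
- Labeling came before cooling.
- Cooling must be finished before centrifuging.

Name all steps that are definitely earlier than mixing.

cooling, drying, filtering, labeling

Directly stated before mixing: cooling and drying.
Filtering reaches mixing via filtering → labeling → cooling → mixing.
Labeling reaches mixing via labeling → cooling → mixing.
No chain forces centrifuging ahead of mixing.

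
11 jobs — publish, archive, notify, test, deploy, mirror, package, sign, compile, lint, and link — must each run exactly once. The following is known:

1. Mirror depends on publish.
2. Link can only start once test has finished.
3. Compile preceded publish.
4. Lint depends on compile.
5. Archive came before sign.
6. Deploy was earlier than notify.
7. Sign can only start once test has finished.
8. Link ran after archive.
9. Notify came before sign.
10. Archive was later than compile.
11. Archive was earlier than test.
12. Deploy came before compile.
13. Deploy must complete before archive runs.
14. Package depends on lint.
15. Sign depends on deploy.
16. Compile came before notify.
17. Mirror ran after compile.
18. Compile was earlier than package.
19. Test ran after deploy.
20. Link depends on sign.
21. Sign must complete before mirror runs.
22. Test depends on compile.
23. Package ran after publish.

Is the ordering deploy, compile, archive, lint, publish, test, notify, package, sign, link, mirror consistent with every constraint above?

Check each stated constraint against the proposed order — e.g. deploy is ahead of sign; compile is ahead of mirror. Every pair is in the required order; nothing is violated.

yes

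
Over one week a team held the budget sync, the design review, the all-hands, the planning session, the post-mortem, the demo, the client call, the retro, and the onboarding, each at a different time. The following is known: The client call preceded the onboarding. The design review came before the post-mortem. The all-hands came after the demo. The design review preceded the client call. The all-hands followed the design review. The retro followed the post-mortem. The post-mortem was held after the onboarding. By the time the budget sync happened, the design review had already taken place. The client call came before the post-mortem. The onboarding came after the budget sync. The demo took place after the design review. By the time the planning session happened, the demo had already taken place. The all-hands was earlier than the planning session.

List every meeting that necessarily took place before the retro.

Directly stated before the retro: the post-mortem.
The budget sync reaches the retro via the budget sync → the onboarding → the post-mortem → the retro.
The client call reaches the retro via the client call → the post-mortem → the retro.
The design review reaches the retro via the design review → the post-mortem → the retro.
Likewise the onboarding reaches the retro by chaining the stated constraints.

the budget sync, the client call, the design review, the onboarding, the post-mortem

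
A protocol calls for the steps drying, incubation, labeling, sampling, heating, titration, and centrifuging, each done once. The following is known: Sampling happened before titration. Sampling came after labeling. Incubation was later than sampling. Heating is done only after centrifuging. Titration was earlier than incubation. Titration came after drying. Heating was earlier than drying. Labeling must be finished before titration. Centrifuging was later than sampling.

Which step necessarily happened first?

labeling

Labeling has a chain of constraints placing it before every other step, so labeling must be first.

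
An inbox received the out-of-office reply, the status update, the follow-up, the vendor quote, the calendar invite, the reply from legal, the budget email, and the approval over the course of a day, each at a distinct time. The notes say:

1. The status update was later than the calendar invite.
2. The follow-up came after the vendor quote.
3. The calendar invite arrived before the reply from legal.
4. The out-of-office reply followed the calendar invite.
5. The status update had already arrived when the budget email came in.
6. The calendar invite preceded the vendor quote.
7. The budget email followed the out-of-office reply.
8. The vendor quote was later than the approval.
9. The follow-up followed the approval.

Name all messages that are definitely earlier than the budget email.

the calendar invite, the out-of-office reply, the status update

Directly stated before the budget email: the out-of-office reply and the status update.
The calendar invite reaches the budget email via the calendar invite → the out-of-office reply → the budget email.
No chain forces the follow-up (or any of the others) ahead of the budget email.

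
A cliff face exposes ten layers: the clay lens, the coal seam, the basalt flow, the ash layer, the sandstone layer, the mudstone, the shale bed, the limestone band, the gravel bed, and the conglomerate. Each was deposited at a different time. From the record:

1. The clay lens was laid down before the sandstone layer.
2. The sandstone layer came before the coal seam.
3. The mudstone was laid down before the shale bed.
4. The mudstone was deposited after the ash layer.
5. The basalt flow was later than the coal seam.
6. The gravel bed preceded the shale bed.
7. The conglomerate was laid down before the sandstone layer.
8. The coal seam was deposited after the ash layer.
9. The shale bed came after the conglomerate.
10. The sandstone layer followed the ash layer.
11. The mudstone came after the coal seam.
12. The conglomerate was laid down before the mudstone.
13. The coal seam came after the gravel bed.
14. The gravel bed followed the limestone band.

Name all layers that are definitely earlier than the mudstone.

Directly stated before the mudstone: the ash layer, the coal seam, and the conglomerate.
The clay lens reaches the mudstone via the clay lens → the sandstone layer → the coal seam → the mudstone.
The gravel bed reaches the mudstone via the gravel bed → the coal seam → the mudstone.
The limestone band reaches the mudstone via the limestone band → the gravel bed → the coal seam → the mudstone.
Likewise the sandstone layer reaches the mudstone by chaining the stated constraints.
No chain forces the basalt flow (or any of the others) ahead of the mudstone.

the ash layer, the clay lens, the coal seam, the conglomerate, the gravel bed, the limestone band, the sandstone layer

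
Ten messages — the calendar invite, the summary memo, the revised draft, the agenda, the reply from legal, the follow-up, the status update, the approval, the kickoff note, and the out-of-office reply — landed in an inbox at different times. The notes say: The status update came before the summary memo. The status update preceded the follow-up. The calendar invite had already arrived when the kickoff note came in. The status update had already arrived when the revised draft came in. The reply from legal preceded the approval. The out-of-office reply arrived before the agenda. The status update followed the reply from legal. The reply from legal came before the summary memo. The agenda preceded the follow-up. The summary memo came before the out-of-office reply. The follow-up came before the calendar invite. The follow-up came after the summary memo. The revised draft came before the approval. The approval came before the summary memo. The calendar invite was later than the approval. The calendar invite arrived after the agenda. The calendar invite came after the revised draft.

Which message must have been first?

the reply from legal

The reply from legal has a chain of constraints placing it before every other message, so the reply from legal must be first.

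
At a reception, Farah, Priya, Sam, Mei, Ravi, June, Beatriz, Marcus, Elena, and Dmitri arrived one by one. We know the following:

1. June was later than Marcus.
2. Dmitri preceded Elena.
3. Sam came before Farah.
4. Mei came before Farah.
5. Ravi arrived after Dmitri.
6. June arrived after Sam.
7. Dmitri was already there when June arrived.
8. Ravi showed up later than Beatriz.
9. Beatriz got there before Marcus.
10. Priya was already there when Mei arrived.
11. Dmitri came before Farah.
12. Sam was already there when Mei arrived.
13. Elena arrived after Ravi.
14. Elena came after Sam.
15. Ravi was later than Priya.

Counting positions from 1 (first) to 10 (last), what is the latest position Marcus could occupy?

Marcus must come before June — 1 guest forced after them.
Everything else can be placed before Marcus in some valid order, so Marcus can sit as late as position 10 − 1 = 9.

9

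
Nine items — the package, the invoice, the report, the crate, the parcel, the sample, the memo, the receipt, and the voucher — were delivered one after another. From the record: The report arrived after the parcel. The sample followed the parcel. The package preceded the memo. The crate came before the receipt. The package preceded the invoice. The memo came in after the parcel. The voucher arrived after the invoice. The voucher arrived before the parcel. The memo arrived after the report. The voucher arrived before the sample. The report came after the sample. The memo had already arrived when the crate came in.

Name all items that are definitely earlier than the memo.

the invoice, the package, the parcel, the report, the sample, the voucher

Directly stated before the memo: the package, the parcel, and the report.
The invoice reaches the memo via the invoice → the voucher → the parcel → the memo.
The sample reaches the memo via the sample → the report → the memo.
The voucher reaches the memo via the voucher → the parcel → the memo.
No chain forces the receipt (or any of the others) ahead of the memo.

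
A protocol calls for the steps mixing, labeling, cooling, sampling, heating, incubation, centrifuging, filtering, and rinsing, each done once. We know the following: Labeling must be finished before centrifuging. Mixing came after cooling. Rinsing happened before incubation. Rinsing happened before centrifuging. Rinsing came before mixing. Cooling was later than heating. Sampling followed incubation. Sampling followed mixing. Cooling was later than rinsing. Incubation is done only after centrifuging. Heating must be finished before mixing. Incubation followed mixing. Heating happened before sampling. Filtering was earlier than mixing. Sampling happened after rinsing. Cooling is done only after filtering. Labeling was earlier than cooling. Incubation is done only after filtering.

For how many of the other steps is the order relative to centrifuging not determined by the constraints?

4

Forced before centrifuging: labeling and rinsing; forced after centrifuging: incubation and sampling.
That leaves cooling, filtering, heating, and mixing with no forced order relative to centrifuging — 4.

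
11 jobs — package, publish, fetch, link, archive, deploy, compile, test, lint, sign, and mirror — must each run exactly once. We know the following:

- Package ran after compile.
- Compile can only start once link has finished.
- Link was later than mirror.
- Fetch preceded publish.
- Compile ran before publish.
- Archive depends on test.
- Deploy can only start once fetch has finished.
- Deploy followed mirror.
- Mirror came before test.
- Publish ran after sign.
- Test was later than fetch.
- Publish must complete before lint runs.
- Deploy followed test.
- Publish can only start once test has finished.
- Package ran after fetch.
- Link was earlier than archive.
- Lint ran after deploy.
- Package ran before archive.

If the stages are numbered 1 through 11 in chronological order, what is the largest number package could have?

Package must come before archive — 1 stage forced after it.
Everything else can be placed before package in some valid order, so package can sit as late as position 11 − 1 = 10.

10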